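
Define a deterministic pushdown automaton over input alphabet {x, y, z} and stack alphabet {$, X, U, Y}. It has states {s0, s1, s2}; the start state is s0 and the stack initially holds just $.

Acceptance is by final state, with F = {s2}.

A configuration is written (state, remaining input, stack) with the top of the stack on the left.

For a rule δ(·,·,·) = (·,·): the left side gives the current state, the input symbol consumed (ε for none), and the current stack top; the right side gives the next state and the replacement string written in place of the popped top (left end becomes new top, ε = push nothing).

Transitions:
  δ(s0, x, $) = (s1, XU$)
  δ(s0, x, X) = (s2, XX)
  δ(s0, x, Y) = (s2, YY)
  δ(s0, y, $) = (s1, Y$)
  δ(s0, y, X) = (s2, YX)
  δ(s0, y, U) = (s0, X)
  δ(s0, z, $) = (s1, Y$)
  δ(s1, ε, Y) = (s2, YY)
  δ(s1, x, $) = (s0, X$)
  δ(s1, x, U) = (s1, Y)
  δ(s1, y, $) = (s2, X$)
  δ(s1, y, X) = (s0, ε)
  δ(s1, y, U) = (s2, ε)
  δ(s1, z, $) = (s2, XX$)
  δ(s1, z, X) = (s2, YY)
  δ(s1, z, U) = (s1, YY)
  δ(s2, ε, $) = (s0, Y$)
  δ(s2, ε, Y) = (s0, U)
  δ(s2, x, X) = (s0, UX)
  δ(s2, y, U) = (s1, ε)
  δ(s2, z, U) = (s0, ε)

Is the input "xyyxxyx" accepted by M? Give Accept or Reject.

Accept

(s0, xyyxxyx, $) ⊢ (s1, yyxxyx, XU$) ⊢ (s0, yxxyx, U$) ⊢ (s0, xxyx, X$) ⊢ (s2, xyx, XX$) ⊢ (s0, yx, UXX$) ⊢ (s0, x, XXX$) ⊢ (s2, ε, XXXX$)
All input consumed; state s2 ∈ F.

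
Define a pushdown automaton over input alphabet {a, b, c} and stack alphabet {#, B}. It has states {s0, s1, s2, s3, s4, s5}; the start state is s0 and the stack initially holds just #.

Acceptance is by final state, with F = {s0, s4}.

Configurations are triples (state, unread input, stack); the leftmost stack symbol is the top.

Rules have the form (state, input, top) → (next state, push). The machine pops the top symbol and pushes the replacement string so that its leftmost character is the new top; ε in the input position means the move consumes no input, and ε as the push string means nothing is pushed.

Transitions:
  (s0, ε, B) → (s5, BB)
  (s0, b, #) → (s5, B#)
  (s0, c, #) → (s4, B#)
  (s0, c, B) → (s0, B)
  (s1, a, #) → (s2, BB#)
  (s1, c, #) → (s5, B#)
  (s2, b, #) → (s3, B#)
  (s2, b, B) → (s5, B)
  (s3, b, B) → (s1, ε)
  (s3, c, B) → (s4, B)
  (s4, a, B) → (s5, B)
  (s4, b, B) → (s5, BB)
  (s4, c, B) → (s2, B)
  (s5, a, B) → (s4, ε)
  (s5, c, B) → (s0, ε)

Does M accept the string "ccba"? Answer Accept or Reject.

Accept

One accepting computation: (s0, ccba, #) ⊢ (s4, cba, B#) ⊢ (s2, ba, B#) ⊢ (s5, a, B#) ⊢ (s4, ε, #)
All input consumed and state s4 ∈ F.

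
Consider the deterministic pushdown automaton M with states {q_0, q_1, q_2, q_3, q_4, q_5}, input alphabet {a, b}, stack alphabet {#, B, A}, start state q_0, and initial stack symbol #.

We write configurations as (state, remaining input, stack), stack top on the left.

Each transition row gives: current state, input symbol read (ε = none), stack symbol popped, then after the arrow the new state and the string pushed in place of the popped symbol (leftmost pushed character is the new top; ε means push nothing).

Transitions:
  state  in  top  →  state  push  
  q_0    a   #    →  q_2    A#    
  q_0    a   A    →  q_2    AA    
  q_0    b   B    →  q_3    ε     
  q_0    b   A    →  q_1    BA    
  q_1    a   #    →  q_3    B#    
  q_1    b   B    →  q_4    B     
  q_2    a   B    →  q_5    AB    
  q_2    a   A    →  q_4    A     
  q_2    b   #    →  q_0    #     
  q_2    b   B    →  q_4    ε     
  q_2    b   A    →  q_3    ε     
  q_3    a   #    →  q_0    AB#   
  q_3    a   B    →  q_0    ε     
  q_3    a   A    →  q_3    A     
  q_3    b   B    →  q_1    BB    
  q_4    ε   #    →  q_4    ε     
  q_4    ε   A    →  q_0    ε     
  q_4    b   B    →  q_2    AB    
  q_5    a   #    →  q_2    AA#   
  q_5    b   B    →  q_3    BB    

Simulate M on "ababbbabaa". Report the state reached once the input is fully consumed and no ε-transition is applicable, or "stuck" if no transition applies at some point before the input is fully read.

(q_0, ababbbabaa, #)
  read a, top #: go to q_2, push A# → (q_2, babbbabaa, A#)
  read b, top A: go to q_3, push ε → (q_3, abbbabaa, #)
  read a, top #: go to q_0, push AB# → (q_0, bbbabaa, AB#)
  read b, top A: go to q_1, push BA → (q_1, bbabaa, BAB#)
  read b, top B: go to q_4, push B → (q_4, babaa, BAB#)
  read b, top B: go to q_2, push AB → (q_2, abaa, ABAB#)
  read a, top A: go to q_4, push A → (q_4, baa, ABAB#)
  ε-move, top A: go to q_0, push ε → (q_0, baa, BAB#)
  read b, top B: go to q_3, push ε → (q_3, aa, AB#)
  read a, top A: go to q_3, push A → (q_3, a, AB#)
  read a, top A: go to q_3, push A → (q_3, ε, AB#)
All input consumed; M is in state q_3.

q_3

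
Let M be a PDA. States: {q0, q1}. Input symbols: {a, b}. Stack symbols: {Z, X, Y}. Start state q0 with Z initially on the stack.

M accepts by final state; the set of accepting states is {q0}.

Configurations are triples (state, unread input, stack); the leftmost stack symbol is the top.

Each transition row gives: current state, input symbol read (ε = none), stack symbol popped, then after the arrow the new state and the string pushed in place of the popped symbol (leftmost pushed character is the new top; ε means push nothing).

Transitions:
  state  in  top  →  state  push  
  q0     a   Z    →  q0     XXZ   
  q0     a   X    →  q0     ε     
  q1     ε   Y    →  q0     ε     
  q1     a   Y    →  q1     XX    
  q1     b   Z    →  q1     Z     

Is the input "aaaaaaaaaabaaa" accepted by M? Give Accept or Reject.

Reject

No computation consumes all input and reaches a final state.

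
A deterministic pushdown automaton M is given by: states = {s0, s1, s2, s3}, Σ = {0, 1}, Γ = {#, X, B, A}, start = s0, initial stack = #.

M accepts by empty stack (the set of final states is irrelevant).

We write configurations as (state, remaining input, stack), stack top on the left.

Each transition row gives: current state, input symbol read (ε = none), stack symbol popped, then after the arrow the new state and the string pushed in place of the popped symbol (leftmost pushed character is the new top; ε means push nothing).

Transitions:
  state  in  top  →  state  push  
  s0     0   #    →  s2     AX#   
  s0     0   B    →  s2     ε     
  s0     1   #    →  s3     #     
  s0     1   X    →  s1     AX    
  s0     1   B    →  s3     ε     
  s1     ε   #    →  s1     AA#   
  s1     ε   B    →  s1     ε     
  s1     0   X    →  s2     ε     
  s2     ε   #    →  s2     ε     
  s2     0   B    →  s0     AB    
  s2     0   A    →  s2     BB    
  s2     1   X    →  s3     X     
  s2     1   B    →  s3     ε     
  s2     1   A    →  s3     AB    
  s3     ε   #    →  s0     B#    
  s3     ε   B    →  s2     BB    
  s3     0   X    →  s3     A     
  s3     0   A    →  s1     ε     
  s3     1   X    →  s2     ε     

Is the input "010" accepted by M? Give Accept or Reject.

(s0, 010, #) ⊢ (s2, 10, AX#) ⊢ (s3, 0, ABX#) ⊢ (s1, ε, BX#) ⊢ (s1, ε, X#)
All input consumed; stack is X#, not empty, and no further ε-move applies.

Reject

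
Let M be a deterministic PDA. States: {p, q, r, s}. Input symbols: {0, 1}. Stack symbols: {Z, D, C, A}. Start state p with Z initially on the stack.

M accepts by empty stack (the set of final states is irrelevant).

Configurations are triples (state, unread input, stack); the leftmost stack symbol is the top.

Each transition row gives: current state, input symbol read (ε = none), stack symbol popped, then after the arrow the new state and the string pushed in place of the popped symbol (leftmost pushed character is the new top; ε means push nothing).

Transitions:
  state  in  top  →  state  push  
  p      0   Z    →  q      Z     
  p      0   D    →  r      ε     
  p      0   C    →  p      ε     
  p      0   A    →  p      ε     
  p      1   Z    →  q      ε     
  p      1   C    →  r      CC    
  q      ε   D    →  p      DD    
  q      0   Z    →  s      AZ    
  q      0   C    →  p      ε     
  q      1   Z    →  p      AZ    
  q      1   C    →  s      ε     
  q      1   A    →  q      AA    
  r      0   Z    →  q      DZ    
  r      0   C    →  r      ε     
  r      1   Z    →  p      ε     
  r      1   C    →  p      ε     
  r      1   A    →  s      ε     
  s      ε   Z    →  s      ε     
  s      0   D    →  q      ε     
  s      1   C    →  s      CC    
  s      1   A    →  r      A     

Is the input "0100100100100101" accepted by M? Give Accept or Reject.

(p, 0100100100100101, Z) ⊢ (q, 100100100100101, Z) ⊢ (p, 00100100100101, AZ) ⊢ (p, 0100100100101, Z) ⊢ (q, 100100100101, Z) ⊢ (p, 00100100101, AZ) ⊢ (p, 0100100101, Z) ⊢ (q, 100100101, Z) ⊢ (p, 00100101, AZ) ⊢ (p, 0100101, Z) ⊢ (q, 100101, Z) ⊢ (p, 00101, AZ) ⊢ (p, 0101, Z) ⊢ (q, 101, Z) ⊢ (p, 01, AZ) ⊢ (p, 1, Z) ⊢ (q, ε, ε)
All input consumed and the stack is empty.

Accept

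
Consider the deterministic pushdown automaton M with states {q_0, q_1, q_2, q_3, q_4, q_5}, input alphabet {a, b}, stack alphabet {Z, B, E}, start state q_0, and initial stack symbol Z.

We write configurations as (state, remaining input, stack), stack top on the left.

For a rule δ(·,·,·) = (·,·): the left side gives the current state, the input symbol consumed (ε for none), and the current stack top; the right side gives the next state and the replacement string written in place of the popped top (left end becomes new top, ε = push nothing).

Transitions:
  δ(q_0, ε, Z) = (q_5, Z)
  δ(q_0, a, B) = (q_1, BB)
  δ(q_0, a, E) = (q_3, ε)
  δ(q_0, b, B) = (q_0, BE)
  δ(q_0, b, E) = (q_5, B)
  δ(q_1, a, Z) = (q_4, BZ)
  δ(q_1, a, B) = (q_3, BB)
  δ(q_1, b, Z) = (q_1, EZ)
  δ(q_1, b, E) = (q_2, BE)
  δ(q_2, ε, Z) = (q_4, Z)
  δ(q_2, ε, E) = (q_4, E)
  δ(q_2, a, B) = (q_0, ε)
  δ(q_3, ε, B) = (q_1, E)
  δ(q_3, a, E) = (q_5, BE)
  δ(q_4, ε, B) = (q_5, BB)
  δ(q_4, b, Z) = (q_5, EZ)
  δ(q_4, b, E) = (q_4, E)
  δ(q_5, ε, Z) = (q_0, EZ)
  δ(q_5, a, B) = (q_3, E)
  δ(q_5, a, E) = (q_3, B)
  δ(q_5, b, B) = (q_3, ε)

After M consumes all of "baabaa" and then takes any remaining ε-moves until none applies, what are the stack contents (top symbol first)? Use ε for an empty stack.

(q_0, baabaa, Z)
  ε-move, top Z: go to q_5, push Z → (q_5, baabaa, Z)
  ε-move, top Z: go to q_0, push EZ → (q_0, baabaa, EZ)
  read b, top E: go to q_5, push B → (q_5, aabaa, BZ)
  read a, top B: go to q_3, push E → (q_3, abaa, EZ)
  read a, top E: go to q_5, push BE → (q_5, baa, BEZ)
  read b, top B: go to q_3, push ε → (q_3, aa, EZ)
  read a, top E: go to q_5, push BE → (q_5, a, BEZ)
  read a, top B: go to q_3, push E → (q_3, ε, EEZ)
All input consumed in state q_3 with stack EEZ.

EEZ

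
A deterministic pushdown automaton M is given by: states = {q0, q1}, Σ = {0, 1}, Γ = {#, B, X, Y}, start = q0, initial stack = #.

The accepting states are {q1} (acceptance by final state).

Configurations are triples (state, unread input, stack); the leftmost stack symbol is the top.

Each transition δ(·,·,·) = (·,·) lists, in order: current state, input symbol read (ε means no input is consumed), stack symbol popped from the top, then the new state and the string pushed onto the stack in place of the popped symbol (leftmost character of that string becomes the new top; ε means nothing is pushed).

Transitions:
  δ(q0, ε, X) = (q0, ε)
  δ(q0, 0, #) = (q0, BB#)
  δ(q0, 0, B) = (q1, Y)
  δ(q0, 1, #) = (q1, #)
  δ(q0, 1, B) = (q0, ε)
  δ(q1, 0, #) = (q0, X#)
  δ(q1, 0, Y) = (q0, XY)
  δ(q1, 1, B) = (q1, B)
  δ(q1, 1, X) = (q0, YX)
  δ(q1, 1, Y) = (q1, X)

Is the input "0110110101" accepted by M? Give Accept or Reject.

(q0, 0110110101, #) ⊢ (q0, 110110101, BB#) ⊢ (q0, 10110101, B#) ⊢ (q0, 0110101, #) ⊢ (q0, 110101, BB#) ⊢ (q0, 10101, B#) ⊢ (q0, 0101, #) ⊢ (q0, 101, BB#) ⊢ (q0, 01, B#) ⊢ (q1, 1, Y#) ⊢ (q1, ε, X#)
All input consumed; state q1 ∈ F.

Accept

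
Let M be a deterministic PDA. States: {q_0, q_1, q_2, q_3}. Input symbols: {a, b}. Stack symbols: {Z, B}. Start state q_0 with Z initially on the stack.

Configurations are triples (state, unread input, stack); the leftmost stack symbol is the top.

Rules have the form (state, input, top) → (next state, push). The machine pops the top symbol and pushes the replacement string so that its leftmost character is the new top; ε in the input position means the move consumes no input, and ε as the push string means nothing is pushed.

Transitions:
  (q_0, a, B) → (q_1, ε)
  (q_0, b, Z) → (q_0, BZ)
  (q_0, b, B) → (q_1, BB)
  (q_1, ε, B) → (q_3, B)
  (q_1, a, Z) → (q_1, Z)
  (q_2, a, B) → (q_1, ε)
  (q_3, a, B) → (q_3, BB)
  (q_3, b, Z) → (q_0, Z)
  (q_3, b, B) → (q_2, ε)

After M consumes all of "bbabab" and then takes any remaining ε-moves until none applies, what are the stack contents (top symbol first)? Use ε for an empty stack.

(q_0, bbabab, Z)
  read b, top Z: go to q_0, push BZ → (q_0, babab, BZ)
  read b, top B: go to q_1, push BB → (q_1, abab, BBZ)
  ε-move, top B: go to q_3, push B → (q_3, abab, BBZ)
  read a, top B: go to q_3, push BB → (q_3, bab, BBBZ)
  read b, top B: go to q_2, push ε → (q_2, ab, BBZ)
  read a, top B: go to q_1, push ε → (q_1, b, BZ)
  ε-move, top B: go to q_3, push B → (q_3, b, BZ)
  read b, top B: go to q_2, push ε → (q_2, ε, Z)
All input consumed in state q_2 with stack Z.

Z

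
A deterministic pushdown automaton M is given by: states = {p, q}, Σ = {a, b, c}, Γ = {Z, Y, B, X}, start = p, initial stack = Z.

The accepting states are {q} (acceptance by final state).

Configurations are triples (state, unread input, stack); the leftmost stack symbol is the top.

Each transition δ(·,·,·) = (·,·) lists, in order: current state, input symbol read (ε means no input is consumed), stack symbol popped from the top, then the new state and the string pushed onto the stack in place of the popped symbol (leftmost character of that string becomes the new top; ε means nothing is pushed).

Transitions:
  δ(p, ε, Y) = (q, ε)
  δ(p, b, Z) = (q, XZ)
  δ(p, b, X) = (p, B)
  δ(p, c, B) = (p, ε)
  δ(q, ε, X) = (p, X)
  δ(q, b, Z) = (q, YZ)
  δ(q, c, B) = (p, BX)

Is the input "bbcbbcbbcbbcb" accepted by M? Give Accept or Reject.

(p, bbcbbcbbcbbcb, Z)
  read b, top Z: go to q, push XZ → (q, bcbbcbbcbbcb, XZ)
  ε-move, top X: go to p, push X → (p, bcbbcbbcbbcb, XZ)
  read b, top X: go to p, push B → (p, cbbcbbcbbcb, BZ)
  read c, top B: go to p, push ε → (p, bbcbbcbbcb, Z)
  read b, top Z: go to q, push XZ → (q, bcbbcbbcb, XZ)
  ε-move, top X: go to p, push X → (p, bcbbcbbcb, XZ)
  read b, top X: go to p, push B → (p, cbbcbbcb, BZ)
  read c, top B: go to p, push ε → (p, bbcbbcb, Z)
  read b, top Z: go to q, push XZ → (q, bcbbcb, XZ)
  ε-move, top X: go to p, push X → (p, bcbbcb, XZ)
  read b, top X: go to p, push B → (p, cbbcb, BZ)
  read c, top B: go to p, push ε → (p, bbcb, Z)
  read b, top Z: go to q, push XZ → (q, bcb, XZ)
  ε-move, top X: go to p, push X → (p, bcb, XZ)
  read b, top X: go to p, push B → (p, cb, BZ)
  read c, top B: go to p, push ε → (p, b, Z)
  read b, top Z: go to q, push XZ → (q, ε, XZ)
All input consumed; state q ∈ F.

Accept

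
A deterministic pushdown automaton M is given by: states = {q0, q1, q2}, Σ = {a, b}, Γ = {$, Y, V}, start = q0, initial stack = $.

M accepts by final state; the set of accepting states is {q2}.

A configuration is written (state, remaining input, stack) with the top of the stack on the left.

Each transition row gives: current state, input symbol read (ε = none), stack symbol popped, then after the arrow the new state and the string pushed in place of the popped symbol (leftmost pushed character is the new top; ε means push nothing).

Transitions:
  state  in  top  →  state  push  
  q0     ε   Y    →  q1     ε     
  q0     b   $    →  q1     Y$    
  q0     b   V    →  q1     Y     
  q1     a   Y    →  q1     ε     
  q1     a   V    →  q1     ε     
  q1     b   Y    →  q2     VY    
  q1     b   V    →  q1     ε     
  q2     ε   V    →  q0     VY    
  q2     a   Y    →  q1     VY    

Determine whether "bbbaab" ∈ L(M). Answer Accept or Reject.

Accept

(q0, bbbaab, $)
  read b, top $: go to q1, push Y$ → (q1, bbaab, Y$)
  read b, top Y: go to q2, push VY → (q2, baab, VY$)
  ε-move, top V: go to q0, push VY → (q0, baab, VYY$)
  read b, top V: go to q1, push Y → (q1, aab, YYY$)
  read a, top Y: go to q1, push ε → (q1, ab, YY$)
  read a, top Y: go to q1, push ε → (q1, b, Y$)
  read b, top Y: go to q2, push VY → (q2, ε, VY$)
All input consumed; state q2 ∈ F.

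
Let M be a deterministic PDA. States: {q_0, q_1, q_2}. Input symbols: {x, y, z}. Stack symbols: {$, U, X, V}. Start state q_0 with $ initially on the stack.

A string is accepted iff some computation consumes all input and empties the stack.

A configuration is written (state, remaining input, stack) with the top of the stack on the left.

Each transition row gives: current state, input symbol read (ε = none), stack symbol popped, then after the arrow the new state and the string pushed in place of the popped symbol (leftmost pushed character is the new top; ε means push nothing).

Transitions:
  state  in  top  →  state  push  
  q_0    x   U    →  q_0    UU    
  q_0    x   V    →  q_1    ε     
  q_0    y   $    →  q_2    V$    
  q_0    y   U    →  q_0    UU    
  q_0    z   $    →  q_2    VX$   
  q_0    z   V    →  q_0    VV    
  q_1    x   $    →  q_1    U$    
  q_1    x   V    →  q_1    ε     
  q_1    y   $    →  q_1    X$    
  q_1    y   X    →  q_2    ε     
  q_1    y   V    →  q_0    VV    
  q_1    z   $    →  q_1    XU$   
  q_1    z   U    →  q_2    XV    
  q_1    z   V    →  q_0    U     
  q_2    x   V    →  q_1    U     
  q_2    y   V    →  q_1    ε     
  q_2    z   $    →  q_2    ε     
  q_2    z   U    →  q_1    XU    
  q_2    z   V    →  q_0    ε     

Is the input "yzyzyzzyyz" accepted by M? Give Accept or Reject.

Accept

(q_0, yzyzyzzyyz, $) ⊢ (q_2, zyzyzzyyz, V$) ⊢ (q_0, yzyzzyyz, $) ⊢ (q_2, zyzzyyz, V$) ⊢ (q_0, yzzyyz, $) ⊢ (q_2, zzyyz, V$) ⊢ (q_0, zyyz, $) ⊢ (q_2, yyz, VX$) ⊢ (q_1, yz, X$) ⊢ (q_2, z, $) ⊢ (q_2, ε, ε)
All input consumed and the stack is empty.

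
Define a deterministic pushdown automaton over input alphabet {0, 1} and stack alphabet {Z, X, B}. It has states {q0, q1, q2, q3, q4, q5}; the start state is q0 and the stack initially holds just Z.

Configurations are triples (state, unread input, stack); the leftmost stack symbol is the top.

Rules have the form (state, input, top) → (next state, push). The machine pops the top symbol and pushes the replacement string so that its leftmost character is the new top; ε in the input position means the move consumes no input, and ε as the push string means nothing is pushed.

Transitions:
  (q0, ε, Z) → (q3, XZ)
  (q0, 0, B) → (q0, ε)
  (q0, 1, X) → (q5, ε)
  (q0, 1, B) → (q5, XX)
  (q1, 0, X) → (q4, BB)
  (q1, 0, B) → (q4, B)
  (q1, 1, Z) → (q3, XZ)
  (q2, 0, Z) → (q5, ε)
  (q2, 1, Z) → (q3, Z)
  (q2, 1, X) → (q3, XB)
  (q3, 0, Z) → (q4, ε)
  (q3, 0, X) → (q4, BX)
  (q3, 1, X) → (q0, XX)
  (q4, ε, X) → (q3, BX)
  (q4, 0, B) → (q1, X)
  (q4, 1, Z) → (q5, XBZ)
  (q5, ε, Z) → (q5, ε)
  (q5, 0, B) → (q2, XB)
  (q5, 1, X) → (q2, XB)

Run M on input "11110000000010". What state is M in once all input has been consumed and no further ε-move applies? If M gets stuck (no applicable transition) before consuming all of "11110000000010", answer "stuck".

(q0, 11110000000010, Z)
  ε-move, top Z: go to q3, push XZ → (q3, 11110000000010, XZ)
  read 1, top X: go to q0, push XX → (q0, 1110000000010, XXZ)
  read 1, top X: go to q5, push ε → (q5, 110000000010, XZ)
  read 1, top X: go to q2, push XB → (q2, 10000000010, XBZ)
  read 1, top X: go to q3, push XB → (q3, 0000000010, XBBZ)
  read 0, top X: go to q4, push BX → (q4, 000000010, BXBBZ)
  read 0, top B: go to q1, push X → (q1, 00000010, XXBBZ)
  read 0, top X: go to q4, push BB → (q4, 0000010, BBXBBZ)
  read 0, top B: go to q1, push X → (q1, 000010, XBXBBZ)
  read 0, top X: go to q4, push BB → (q4, 00010, BBBXBBZ)
  read 0, top B: go to q1, push X → (q1, 0010, XBBXBBZ)
  read 0, top X: go to q4, push BB → (q4, 010, BBBBXBBZ)
  read 0, top B: go to q1, push X → (q1, 10, XBBBXBBZ)
No transition for (q1, 1, top X); M blocks with input 10 remaining.

stuck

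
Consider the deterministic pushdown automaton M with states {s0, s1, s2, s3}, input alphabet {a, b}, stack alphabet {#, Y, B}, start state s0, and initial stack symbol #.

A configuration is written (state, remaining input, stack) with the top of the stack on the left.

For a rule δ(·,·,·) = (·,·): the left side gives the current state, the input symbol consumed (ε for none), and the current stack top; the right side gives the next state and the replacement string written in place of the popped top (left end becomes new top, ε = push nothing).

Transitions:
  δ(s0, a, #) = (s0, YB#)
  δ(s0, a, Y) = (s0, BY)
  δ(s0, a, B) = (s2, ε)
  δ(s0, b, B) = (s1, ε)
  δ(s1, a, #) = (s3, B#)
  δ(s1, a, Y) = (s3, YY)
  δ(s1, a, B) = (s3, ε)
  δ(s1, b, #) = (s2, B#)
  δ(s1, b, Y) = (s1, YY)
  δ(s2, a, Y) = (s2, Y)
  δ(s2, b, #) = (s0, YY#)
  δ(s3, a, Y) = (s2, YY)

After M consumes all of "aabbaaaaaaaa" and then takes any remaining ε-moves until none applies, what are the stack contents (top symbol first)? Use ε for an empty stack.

(s0, aabbaaaaaaaa, #) ⊢ (s0, abbaaaaaaaa, YB#) ⊢ (s0, bbaaaaaaaa, BYB#) ⊢ (s1, baaaaaaaa, YB#) ⊢ (s1, aaaaaaaa, YYB#) ⊢ (s3, aaaaaaa, YYYB#) ⊢ (s2, aaaaaa, YYYYB#) ⊢ (s2, aaaaa, YYYYB#) ⊢ (s2, aaaa, YYYYB#) ⊢ (s2, aaa, YYYYB#) ⊢ (s2, aa, YYYYB#) ⊢ (s2, a, YYYYB#) ⊢ (s2, ε, YYYYB#)
All input consumed in state s2 with stack YYYYB#.

YYYYB#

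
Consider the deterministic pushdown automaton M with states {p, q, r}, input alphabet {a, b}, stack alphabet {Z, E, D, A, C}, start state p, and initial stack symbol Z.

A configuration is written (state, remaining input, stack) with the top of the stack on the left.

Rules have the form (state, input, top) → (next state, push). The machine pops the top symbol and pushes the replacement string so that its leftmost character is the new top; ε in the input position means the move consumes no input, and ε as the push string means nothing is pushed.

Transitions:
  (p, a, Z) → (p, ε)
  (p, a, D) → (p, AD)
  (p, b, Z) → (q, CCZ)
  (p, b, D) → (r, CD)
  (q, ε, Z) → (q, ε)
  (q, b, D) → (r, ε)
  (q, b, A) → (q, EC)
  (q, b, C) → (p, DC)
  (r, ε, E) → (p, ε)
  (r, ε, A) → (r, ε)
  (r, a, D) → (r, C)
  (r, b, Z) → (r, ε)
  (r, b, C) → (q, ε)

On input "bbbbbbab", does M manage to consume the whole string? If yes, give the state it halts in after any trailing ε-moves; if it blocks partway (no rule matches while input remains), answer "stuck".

(p, bbbbbbab, Z)
  read b, top Z: go to q, push CCZ → (q, bbbbbab, CCZ)
  read b, top C: go to p, push DC → (p, bbbbab, DCCZ)
  read b, top D: go to r, push CD → (r, bbbab, CDCCZ)
  read b, top C: go to q, push ε → (q, bbab, DCCZ)
  read b, top D: go to r, push ε → (r, bab, CCZ)
  read b, top C: go to q, push ε → (q, ab, CZ)
No transition for (q, a, top C); M blocks with input ab remaining.

stuck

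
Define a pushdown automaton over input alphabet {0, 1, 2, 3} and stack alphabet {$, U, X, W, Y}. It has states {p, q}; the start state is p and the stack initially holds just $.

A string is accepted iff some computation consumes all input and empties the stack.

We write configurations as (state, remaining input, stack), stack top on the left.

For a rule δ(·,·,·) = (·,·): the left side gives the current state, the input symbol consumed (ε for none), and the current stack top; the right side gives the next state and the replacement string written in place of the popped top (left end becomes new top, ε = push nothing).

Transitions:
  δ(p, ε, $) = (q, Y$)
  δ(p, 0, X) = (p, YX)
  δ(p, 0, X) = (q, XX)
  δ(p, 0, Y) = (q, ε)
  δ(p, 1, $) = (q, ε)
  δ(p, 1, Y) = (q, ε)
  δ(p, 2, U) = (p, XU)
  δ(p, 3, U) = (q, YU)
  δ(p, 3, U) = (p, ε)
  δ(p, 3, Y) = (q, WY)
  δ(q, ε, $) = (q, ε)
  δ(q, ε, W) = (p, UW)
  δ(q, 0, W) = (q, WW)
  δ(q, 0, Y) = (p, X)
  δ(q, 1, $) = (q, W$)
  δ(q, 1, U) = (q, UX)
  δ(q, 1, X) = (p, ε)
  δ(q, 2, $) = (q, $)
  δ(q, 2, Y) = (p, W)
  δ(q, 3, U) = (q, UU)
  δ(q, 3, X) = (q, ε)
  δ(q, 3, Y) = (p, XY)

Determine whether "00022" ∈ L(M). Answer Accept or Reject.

Reject

No computation consumes all input and empties the stack.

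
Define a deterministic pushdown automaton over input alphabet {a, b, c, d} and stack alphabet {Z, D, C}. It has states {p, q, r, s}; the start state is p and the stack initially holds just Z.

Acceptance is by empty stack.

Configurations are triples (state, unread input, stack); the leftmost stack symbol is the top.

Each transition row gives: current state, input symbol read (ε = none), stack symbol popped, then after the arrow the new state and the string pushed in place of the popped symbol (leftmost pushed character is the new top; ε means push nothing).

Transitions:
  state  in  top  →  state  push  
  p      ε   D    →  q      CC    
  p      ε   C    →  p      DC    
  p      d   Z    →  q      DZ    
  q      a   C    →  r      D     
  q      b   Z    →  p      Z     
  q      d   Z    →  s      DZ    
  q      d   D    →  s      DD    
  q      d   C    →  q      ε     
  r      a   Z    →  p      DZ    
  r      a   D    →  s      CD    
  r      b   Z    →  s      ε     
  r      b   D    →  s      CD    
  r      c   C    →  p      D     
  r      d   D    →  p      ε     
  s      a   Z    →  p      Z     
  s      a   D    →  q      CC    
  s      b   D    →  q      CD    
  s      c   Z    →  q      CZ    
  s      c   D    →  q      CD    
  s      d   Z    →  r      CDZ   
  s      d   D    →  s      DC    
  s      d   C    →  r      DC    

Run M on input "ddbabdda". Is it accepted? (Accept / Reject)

(p, ddbabdda, Z)
  read d, top Z: go to q, push DZ → (q, dbabdda, DZ)
  read d, top D: go to s, push DD → (s, babdda, DDZ)
  read b, top D: go to q, push CD → (q, abdda, CDDZ)
  read a, top C: go to r, push D → (r, bdda, DDDZ)
  read b, top D: go to s, push CD → (s, dda, CDDDZ)
  read d, top C: go to r, push DC → (r, da, DCDDDZ)
  read d, top D: go to p, push ε → (p, a, CDDDZ)
  ε-move, top C: go to p, push DC → (p, a, DCDDDZ)
  ε-move, top D: go to q, push CC → (q, a, CCCDDDZ)
  read a, top C: go to r, push D → (r, ε, DCCDDDZ)
All input consumed; stack is DCCDDDZ, not empty, and no further ε-move applies.

Reject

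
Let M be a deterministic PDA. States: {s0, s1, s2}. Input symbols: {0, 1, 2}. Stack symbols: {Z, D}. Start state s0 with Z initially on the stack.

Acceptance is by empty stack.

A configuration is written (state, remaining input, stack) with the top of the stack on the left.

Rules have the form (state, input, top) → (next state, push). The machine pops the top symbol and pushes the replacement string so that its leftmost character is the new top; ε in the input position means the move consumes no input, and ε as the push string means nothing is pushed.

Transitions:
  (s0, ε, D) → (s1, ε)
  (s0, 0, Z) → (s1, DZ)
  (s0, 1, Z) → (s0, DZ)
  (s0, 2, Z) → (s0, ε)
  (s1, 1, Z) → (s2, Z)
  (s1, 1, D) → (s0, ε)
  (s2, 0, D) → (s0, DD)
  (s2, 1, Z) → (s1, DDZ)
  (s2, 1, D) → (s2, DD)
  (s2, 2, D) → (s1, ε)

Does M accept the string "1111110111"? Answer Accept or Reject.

(s0, 1111110111, Z)
  read 1, top Z: go to s0, push DZ → (s0, 111110111, DZ)
  ε-move, top D: go to s1, push ε → (s1, 111110111, Z)
  read 1, top Z: go to s2, push Z → (s2, 11110111, Z)
  read 1, top Z: go to s1, push DDZ → (s1, 1110111, DDZ)
  read 1, top D: go to s0, push ε → (s0, 110111, DZ)
  ε-move, top D: go to s1, push ε → (s1, 110111, Z)
  read 1, top Z: go to s2, push Z → (s2, 10111, Z)
  read 1, top Z: go to s1, push DDZ → (s1, 0111, DDZ)
No transition applies at (s1, 0111, DDZ); input not fully consumed.

Reject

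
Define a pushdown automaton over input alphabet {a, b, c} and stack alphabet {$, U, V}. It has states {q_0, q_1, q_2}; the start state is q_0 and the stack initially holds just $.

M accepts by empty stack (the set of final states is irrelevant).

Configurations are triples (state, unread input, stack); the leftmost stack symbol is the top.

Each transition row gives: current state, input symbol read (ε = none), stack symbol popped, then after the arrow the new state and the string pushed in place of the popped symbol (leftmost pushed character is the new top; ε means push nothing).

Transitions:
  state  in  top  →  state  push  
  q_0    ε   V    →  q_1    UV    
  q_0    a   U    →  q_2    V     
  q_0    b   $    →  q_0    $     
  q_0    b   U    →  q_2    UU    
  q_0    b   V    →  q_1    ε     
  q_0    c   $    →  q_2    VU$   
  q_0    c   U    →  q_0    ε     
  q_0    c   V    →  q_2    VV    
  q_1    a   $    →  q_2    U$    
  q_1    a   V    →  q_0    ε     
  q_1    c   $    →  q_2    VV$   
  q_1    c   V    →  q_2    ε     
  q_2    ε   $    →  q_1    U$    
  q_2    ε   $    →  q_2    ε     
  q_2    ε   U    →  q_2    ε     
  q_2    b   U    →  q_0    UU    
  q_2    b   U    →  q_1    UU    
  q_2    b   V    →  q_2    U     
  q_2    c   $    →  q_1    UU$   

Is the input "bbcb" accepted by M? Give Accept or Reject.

One accepting computation: (q_0, bbcb, $) ⊢ (q_0, bcb, $) ⊢ (q_0, cb, $) ⊢ (q_2, b, VU$) ⊢ (q_2, ε, UU$) ⊢ (q_2, ε, U$) ⊢ (q_2, ε, $) ⊢ (q_2, ε, ε)
All input consumed and the stack is empty.

Accept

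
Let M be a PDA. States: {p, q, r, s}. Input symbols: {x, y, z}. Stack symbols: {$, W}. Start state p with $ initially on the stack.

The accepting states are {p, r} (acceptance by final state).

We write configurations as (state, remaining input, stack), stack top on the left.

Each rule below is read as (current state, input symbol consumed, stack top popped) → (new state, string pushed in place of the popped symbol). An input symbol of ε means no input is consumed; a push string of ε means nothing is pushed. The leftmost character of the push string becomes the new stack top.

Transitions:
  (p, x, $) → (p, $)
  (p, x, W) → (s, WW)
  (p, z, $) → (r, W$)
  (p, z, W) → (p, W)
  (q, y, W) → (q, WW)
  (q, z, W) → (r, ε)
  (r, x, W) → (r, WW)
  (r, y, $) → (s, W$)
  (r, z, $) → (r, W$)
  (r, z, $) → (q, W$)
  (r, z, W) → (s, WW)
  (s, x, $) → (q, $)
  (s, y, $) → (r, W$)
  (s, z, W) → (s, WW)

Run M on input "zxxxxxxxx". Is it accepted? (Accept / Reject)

One accepting computation: (p, zxxxxxxxx, $) ⊢ (r, xxxxxxxx, W$) ⊢ (r, xxxxxxx, WW$) ⊢ (r, xxxxxx, WWW$) ⊢ (r, xxxxx, WWWW$) ⊢ (r, xxxx, WWWWW$) ⊢ (r, xxx, WWWWWW$) ⊢ (r, xx, WWWWWWW$) ⊢ (r, x, WWWWWWWW$) ⊢ (r, ε, WWWWWWWWW$)
All input consumed and state r ∈ F.

Accept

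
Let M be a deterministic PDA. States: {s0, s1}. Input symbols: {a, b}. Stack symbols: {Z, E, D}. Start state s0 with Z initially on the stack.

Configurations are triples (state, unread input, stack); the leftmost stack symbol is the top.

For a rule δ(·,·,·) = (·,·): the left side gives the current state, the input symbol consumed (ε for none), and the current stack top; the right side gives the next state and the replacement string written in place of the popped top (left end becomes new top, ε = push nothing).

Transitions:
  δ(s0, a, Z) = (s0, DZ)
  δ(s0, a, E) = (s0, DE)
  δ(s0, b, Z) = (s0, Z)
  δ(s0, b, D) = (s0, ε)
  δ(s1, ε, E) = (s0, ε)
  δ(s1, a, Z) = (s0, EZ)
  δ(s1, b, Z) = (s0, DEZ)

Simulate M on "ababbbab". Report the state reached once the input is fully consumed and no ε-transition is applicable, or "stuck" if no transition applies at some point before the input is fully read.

(s0, ababbbab, Z)
  read a, top Z: go to s0, push DZ → (s0, babbbab, DZ)
  read b, top D: go to s0, push ε → (s0, abbbab, Z)
  read a, top Z: go to s0, push DZ → (s0, bbbab, DZ)
  read b, top D: go to s0, push ε → (s0, bbab, Z)
  read b, top Z: go to s0, push Z → (s0, bab, Z)
  read b, top Z: go to s0, push Z → (s0, ab, Z)
  read a, top Z: go to s0, push DZ → (s0, b, DZ)
  read b, top D: go to s0, push ε → (s0, ε, Z)
All input consumed; M is in state s0.

s0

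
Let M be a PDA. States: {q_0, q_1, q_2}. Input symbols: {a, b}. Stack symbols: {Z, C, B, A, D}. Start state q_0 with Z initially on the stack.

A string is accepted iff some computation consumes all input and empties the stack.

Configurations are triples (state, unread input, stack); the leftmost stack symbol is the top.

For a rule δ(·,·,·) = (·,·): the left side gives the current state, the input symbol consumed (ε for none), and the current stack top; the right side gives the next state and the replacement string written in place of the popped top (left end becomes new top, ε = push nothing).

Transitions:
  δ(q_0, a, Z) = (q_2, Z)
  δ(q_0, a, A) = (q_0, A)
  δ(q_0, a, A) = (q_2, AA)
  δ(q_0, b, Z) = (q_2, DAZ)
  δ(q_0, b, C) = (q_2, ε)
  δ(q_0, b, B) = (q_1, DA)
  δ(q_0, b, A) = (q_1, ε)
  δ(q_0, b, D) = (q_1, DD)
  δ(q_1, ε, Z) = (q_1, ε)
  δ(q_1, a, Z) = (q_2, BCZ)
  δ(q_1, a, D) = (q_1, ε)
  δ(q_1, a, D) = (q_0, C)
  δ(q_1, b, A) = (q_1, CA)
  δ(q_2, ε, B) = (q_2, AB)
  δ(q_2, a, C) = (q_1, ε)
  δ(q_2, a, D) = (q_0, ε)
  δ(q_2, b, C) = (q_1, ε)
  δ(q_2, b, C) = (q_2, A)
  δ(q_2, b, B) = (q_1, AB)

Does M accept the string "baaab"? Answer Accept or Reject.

Accept

One accepting computation: (q_0, baaab, Z) ⊢ (q_2, aaab, DAZ) ⊢ (q_0, aab, AZ) ⊢ (q_0, ab, AZ) ⊢ (q_0, b, AZ) ⊢ (q_1, ε, Z) ⊢ (q_1, ε, ε)
All input consumed and the stack is empty.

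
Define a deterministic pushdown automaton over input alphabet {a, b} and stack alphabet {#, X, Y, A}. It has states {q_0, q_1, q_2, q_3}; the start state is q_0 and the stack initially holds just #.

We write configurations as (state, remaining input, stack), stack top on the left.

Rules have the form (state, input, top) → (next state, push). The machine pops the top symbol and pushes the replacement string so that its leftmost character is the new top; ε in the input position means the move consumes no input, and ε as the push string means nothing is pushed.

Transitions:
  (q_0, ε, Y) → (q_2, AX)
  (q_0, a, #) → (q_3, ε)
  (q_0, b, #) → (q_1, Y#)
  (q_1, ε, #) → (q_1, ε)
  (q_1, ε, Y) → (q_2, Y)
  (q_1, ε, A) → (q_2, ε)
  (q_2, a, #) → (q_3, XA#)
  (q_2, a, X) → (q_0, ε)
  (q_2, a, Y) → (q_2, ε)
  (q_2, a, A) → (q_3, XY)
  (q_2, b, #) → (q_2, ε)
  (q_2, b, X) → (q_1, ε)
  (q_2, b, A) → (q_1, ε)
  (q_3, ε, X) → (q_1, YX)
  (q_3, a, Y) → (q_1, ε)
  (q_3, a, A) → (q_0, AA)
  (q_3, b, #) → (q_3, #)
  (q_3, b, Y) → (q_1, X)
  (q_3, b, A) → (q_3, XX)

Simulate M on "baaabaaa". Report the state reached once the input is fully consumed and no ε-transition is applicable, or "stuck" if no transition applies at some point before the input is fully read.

(q_0, baaabaaa, #) ⊢ (q_1, aaabaaa, Y#) ⊢ (q_2, aaabaaa, Y#) ⊢ (q_2, aabaaa, #) ⊢ (q_3, abaaa, XA#) ⊢ (q_1, abaaa, YXA#) ⊢ (q_2, abaaa, YXA#) ⊢ (q_2, baaa, XA#) ⊢ (q_1, aaa, A#) ⊢ (q_2, aaa, #) ⊢ (q_3, aa, XA#) ⊢ (q_1, aa, YXA#) ⊢ (q_2, aa, YXA#) ⊢ (q_2, a, XA#) ⊢ (q_0, ε, A#)
All input consumed; M is in state q_0.

q_0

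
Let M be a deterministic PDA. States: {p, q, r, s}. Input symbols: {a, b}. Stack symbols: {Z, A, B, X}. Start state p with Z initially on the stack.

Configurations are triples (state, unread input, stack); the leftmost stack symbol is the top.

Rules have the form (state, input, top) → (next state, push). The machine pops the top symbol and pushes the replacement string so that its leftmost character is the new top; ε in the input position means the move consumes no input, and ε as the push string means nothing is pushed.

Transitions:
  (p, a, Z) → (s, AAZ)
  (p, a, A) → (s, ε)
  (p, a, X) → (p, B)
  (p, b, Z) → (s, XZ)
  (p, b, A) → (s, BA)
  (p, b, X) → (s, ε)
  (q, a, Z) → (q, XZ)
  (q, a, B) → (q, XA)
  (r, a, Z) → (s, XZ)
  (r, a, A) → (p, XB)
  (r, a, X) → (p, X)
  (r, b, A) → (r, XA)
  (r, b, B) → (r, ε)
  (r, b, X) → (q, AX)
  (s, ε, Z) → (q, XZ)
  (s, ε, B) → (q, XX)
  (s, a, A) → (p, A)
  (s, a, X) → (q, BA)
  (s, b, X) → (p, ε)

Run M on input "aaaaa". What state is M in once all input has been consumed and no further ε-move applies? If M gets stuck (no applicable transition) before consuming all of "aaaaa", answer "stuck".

(p, aaaaa, Z)
  read a, top Z: go to s, push AAZ → (s, aaaa, AAZ)
  read a, top A: go to p, push A → (p, aaa, AAZ)
  read a, top A: go to s, push ε → (s, aa, AZ)
  read a, top A: go to p, push A → (p, a, AZ)
  read a, top A: go to s, push ε → (s, ε, Z)
  ε-move, top Z: go to q, push XZ → (q, ε, XZ)
All input consumed; M is in state q.

q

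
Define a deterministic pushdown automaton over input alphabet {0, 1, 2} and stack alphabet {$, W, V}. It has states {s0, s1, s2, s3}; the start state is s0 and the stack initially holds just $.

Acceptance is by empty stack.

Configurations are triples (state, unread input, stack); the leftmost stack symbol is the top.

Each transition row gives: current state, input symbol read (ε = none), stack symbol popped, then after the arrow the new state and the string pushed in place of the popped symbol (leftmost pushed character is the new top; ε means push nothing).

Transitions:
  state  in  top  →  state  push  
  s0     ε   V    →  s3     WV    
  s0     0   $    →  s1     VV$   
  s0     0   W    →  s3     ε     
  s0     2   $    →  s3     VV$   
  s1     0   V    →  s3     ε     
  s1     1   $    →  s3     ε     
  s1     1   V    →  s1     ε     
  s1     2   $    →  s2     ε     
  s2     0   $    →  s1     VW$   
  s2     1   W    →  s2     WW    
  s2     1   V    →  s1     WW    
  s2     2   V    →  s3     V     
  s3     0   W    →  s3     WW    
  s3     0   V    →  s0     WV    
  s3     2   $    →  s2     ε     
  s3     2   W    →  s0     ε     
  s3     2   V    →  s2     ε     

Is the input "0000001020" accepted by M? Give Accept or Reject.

(s0, 0000001020, $) ⊢ (s1, 000001020, VV$) ⊢ (s3, 00001020, V$) ⊢ (s0, 0001020, WV$) ⊢ (s3, 001020, V$) ⊢ (s0, 01020, WV$) ⊢ (s3, 1020, V$)
No transition applies at (s3, 1020, V$); input not fully consumed.

Reject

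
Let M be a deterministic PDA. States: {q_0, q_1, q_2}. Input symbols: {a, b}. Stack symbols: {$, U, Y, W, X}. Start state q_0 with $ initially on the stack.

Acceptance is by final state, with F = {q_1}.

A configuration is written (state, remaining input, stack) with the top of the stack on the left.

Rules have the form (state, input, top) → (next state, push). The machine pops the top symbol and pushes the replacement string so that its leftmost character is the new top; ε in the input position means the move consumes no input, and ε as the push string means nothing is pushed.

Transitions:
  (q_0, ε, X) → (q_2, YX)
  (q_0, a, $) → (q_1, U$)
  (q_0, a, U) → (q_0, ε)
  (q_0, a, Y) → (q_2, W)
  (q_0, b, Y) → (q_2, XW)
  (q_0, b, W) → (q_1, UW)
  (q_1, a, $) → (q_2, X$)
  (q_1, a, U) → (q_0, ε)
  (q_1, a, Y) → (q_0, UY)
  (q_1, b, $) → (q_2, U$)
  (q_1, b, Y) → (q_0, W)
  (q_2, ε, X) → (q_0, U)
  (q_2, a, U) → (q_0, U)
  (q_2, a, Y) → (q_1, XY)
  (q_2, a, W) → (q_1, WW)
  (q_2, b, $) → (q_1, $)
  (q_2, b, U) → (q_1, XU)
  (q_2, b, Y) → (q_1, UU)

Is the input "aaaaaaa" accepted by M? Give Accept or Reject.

(q_0, aaaaaaa, $) ⊢ (q_1, aaaaaa, U$) ⊢ (q_0, aaaaa, $) ⊢ (q_1, aaaa, U$) ⊢ (q_0, aaa, $) ⊢ (q_1, aa, U$) ⊢ (q_0, a, $) ⊢ (q_1, ε, U$)
All input consumed; state q_1 ∈ F.

Accept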